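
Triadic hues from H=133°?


Triadic: equally spaced at 120° intervals
H1 = 133°
H2 = (133 + 120) mod 360 = 253°
H3 = (133 + 240) mod 360 = 13°
Triadic = 133°, 253°, 13°


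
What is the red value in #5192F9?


Color: #5192F9
R = 51 = 81
G = 92 = 146
B = F9 = 249
Red = 81


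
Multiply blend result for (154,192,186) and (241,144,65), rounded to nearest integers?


Multiply: C = A×B/255, rounded to nearest integer
R: 154×241/255 = 37114/255 ≈ 145.545 → 146
G: 192×144/255 = 27648/255 ≈ 108.424 → 108
B: 186×65/255 = 12090/255 ≈ 47.412 → 47
= RGB(146, 108, 47)


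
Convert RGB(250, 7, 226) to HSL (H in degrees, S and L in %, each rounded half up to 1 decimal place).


Normalize: R'=250/255≈0.9804, G'=7/255≈0.0275, B'=226/255≈0.8863
Max=250/255, Min=7/255, Δ=Max-Min=243/255
L = (Max+Min)/2 = (250+7)/510 = 257/510 = 0.50392… → L = 50.4%
L > 0.5 → S = Δ/(2-Max-Min) = 243/(510-250-7) = 243/253 = 0.96047… → S = 96.0%
(the 1/255 factors cancel in S and H, so raw channel differences can be used)
Max is R' → H = 60 × (((G-B)/Δ) mod 6) = 60 × (((7-226)/243) mod 6)
  (-219)/243 = -0.9012…; negative, so add 6 → 5.0987…
  H = 60 × 5.0987… = 305.925…° → H = 305.9°
= HSL(305.9°, 96.0%, 50.4%)


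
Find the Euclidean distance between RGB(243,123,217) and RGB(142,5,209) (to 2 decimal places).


d = √[(R₁-R₂)² + (G₁-G₂)² + (B₁-B₂)²]
d = √[(243-142)² + (123-5)² + (217-209)²]
d = √[10201 + 13924 + 64]
d = √24189
d ≈ 155.53


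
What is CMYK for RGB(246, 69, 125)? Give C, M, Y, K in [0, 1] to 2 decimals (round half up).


R'=246/255≈0.9647, G'=69/255≈0.2706, B'=125/255≈0.4902
K = 1 - max(R',G',B') = 1 - 246/255 = 9/255 = 0.03529… → 0.04
(1-R'-K)/(1-K) simplifies to (max-R)/max with max = 246:
C = (246-246)/246 = 0/246 = 0 → 0.00
M = (246-69)/246 = 177/246 = 0.71951… → 0.72
Y = (246-125)/246 = 121/246 = 0.49186… → 0.49
= CMYK(0.00, 0.72, 0.49, 0.04)


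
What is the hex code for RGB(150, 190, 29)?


R = 150 → 96 (hex)
G = 190 → BE (hex)
B = 29 → 1D (hex)
Hex = #96BE1D


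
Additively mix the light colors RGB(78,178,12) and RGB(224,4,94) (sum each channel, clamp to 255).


Additive: each channel = min(255, C₁+C₂)
R: 78+224 = 302 → 255
G: 178+4 = 182 → 182
B: 12+94 = 106 → 106
= RGB(255, 182, 106)


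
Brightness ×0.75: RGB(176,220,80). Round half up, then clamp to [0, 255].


Multiply each channel by 0.75, round half up, clamp to [0, 255]
R: 176×0.75 = 132
G: 220×0.75 = 165
B: 80×0.75 = 60
= RGB(132, 165, 60)


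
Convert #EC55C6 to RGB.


EC → 236 (R)
55 → 85 (G)
C6 → 198 (B)
= RGB(236, 85, 198)


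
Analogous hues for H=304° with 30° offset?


Base hue: 304°
Left analog: (304 - 30) mod 360 = 274°
Right analog: (304 + 30) mod 360 = 334°
Analogous hues = 274° and 334°


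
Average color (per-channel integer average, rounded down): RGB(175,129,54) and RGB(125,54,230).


Midpoint: each channel = ⌊(C₁+C₂)/2⌋
R: ⌊(175+125)/2⌋ = 150
G: ⌊(129+54)/2⌋ = 91
B: ⌊(54+230)/2⌋ = 142
= RGB(150, 91, 142)


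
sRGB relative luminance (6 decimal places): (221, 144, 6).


Linearize each channel (sRGB transfer function): c = v/255; c_lin = c/12.92 if c ≤ 0.04045, else ((c+0.055)/1.055)^2.4
  R: 221/255 ≈ 0.866667 > 0.04045 → ((0.866667+0.055)/1.055)^2.4 ≈ 0.723055
  G: 144/255 ≈ 0.564706 > 0.04045 → ((0.564706+0.055)/1.055)^2.4 ≈ 0.278894
  B: 6/255 ≈ 0.023529 ≤ 0.04045 → 0.023529/12.92 ≈ 0.001821
R_lin = 0.723055, G_lin = 0.278894, B_lin = 0.001821
L = 0.2126×R + 0.7152×G + 0.0722×B
L = 0.2126×0.723055 + 0.7152×0.278894 + 0.0722×0.001821
L ≈ 0.353318


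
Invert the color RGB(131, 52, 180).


Invert: (255-R, 255-G, 255-B)
R: 255-131 = 124
G: 255-52 = 203
B: 255-180 = 75
= RGB(124, 203, 75)


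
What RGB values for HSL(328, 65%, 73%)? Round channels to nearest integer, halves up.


H=328°, S=0.65, L=0.73
C = (1-|2L-1|)×S = (1-|0.46|)×0.65 = 0.351
H' = H/60 = 328/60 ≈ 5.4667; X = C×(1-|H' mod 2 - 1|) = 0.1872
m = L - C/2 = 0.73 - 0.1755 = 0.5545
Sector ⌊H'⌋ = 5 → (R',G',B') = (0.351, 0.0, 0.1872)
RGB = ((R'+m)×255, (G'+m)×255, (B'+m)×255) = (230.9025, 141.3975, 189.1335)
Round half up → RGB(231, 141, 189)


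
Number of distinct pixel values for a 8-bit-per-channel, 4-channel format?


Total bits = 8 bits/channel × 4 channels = 32 bits
Distinct pixel values = 2^32
= 4,294,967,296 pixel values


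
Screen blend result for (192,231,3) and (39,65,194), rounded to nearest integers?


Screen: C = 255 - (255-A)×(255-B)/255, rounded to nearest integer
R: 255 - (255-192)×(255-39)/255 = 255 - 13608/255 ≈ 255 - 53.365 = 201.635 → 202
G: 255 - (255-231)×(255-65)/255 = 255 - 4560/255 ≈ 255 - 17.882 = 237.118 → 237
B: 255 - (255-3)×(255-194)/255 = 255 - 15372/255 ≈ 255 - 60.282 = 194.718 → 195
= RGB(202, 237, 195)


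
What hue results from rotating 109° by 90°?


New hue = (H + rotation) mod 360
New hue = (109 + 90) mod 360
= 199 mod 360
= 199°


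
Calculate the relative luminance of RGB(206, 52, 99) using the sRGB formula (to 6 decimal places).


Linearize each channel (sRGB transfer function): c = v/255; c_lin = c/12.92 if c ≤ 0.04045, else ((c+0.055)/1.055)^2.4
  R: 206/255 ≈ 0.807843 > 0.04045 → ((0.807843+0.055)/1.055)^2.4 ≈ 0.617207
  G: 52/255 ≈ 0.203922 > 0.04045 → ((0.203922+0.055)/1.055)^2.4 ≈ 0.034340
  B: 99/255 ≈ 0.388235 > 0.04045 → ((0.388235+0.055)/1.055)^2.4 ≈ 0.124772
R_lin = 0.617207, G_lin = 0.034340, B_lin = 0.124772
L = 0.2126×R + 0.7152×G + 0.0722×B
L = 0.2126×0.617207 + 0.7152×0.034340 + 0.0722×0.124772
L ≈ 0.164786


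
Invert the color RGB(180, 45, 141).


Invert: (255-R, 255-G, 255-B)
R: 255-180 = 75
G: 255-45 = 210
B: 255-141 = 114
= RGB(75, 210, 114)


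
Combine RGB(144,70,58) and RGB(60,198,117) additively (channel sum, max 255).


Additive: each channel = min(255, C₁+C₂)
R: 144+60 = 204 → 204
G: 70+198 = 268 → 255
B: 58+117 = 175 → 175
= RGB(204, 255, 175)


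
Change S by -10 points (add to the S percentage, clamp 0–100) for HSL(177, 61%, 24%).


Original S = 61%
Adjustment = -10 percentage points
New S = 61 + (-10) = 51
Clamp to [0, 100] → 51
= HSL(177°, 51%, 24%)


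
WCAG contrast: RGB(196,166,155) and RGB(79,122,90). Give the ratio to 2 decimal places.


Linearize each sRGB channel c=v/255: c/12.92 if c ≤ 0.04045 else ((c+0.055)/1.055)^2.4
L = 0.2126×R_lin + 0.7152×G_lin + 0.0722×B_lin
Color 1 (196,166,155):
  R=196: 196/255≈0.7686 > 0.04045 → ((0.7686+0.055)/1.055)^2.4 ≈ 0.55201
  G=166: 166/255≈0.6510 > 0.04045 → ((0.6510+0.055)/1.055)^2.4 ≈ 0.38133
  B=155: 155/255≈0.6078 > 0.04045 → ((0.6078+0.055)/1.055)^2.4 ≈ 0.32778
  L1 = 0.2126×0.55201 + 0.7152×0.38133 + 0.0722×0.32778 ≈ 0.41375
Color 2 (79,122,90):
  R=79: 79/255≈0.3098 > 0.04045 → ((0.3098+0.055)/1.055)^2.4 ≈ 0.07819
  G=122: 122/255≈0.4784 > 0.04045 → ((0.4784+0.055)/1.055)^2.4 ≈ 0.19462
  B=90: 90/255≈0.3529 > 0.04045 → ((0.3529+0.055)/1.055)^2.4 ≈ 0.10224
  L2 = 0.2126×0.07819 + 0.7152×0.19462 + 0.0722×0.10224 ≈ 0.16320
Lighter = 0.41375, Darker = 0.16320
Ratio = (L_lighter + 0.05) / (L_darker + 0.05)
Ratio = (0.41375 + 0.05) / (0.16320 + 0.05) = 0.46375 / 0.21320 ≈ 2.1752
Ratio ≈ 2.18:1


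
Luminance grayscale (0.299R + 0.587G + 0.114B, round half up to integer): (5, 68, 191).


Gray = 0.299×R + 0.587×G + 0.114×B
Gray = 0.299×5 + 0.587×68 + 0.114×191
Gray = 1.495 + 39.916 + 21.774
Gray = 63.185 → round half up → 63
Gray = 63


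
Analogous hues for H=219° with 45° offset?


Base hue: 219°
Left analog: (219 - 45) mod 360 = 174°
Right analog: (219 + 45) mod 360 = 264°
Analogous hues = 174° and 264°


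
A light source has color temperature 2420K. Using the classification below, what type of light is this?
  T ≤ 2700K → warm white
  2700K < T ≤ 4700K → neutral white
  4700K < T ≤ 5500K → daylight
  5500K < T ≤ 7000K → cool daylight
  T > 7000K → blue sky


Temperature: 2420K
2420K ≤ 2700K → warm white
Classification: warm white


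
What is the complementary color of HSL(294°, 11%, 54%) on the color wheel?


Complement = opposite side of color wheel = hue + 180°
H' = (294 + 180) mod 360 = 114°
S and L unchanged.
= HSL(114°, 11%, 54%)


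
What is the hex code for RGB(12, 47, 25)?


R = 12 → 0C (hex)
G = 47 → 2F (hex)
B = 25 → 19 (hex)
Hex = #0C2F19


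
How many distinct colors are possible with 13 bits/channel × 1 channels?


Total bits = 13 bits/channel × 1 channels = 13 bits
Distinct colors = 2^13
= 8,192 colors


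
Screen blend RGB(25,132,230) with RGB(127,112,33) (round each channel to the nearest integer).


Screen: C = 255 - (255-A)×(255-B)/255, rounded to nearest integer
R: 255 - (255-25)×(255-127)/255 = 255 - 29440/255 ≈ 255 - 115.451 = 139.549 → 140
G: 255 - (255-132)×(255-112)/255 = 255 - 17589/255 ≈ 255 - 68.976 = 186.024 → 186
B: 255 - (255-230)×(255-33)/255 = 255 - 5550/255 ≈ 255 - 21.765 = 233.235 → 233
= RGB(140, 186, 233)


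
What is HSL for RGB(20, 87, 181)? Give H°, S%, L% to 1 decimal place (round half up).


Normalize: R'=20/255≈0.0784, G'=87/255≈0.3412, B'=181/255≈0.7098
Max=181/255, Min=20/255, Δ=Max-Min=161/255
L = (Max+Min)/2 = (181+20)/510 = 201/510 = 0.39411… → L = 39.4%
L ≤ 0.5 → S = Δ/(Max+Min) = 161/(181+20) = 161/201 = 0.80099… → S = 80.1%
(the 1/255 factors cancel in S and H, so raw channel differences can be used)
Max is B' → H = 60 × ((R-G)/Δ + 4) = 60 × ((20-87)/161 + 4)
  -67/161 + 4 = -0.4161… + 4 = 3.5838…
  H = 60 × 3.5838… = 215.031…° → H = 215.0°
= HSL(215.0°, 80.1%, 39.4%)


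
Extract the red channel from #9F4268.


Color: #9F4268
R = 9F = 159
G = 42 = 66
B = 68 = 104
Red = 159


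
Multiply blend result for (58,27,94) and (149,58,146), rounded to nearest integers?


Multiply: C = A×B/255, rounded to nearest integer
R: 58×149/255 = 8642/255 ≈ 33.890 → 34
G: 27×58/255 = 1566/255 ≈ 6.141 → 6
B: 94×146/255 = 13724/255 ≈ 53.820 → 54
= RGB(34, 6, 54)


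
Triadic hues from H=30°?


Triadic: equally spaced at 120° intervals
H1 = 30°
H2 = (30 + 120) mod 360 = 150°
H3 = (30 + 240) mod 360 = 270°
Triadic = 30°, 150°, 270°


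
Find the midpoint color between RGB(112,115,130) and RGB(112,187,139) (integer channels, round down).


Midpoint: each channel = ⌊(C₁+C₂)/2⌋
R: ⌊(112+112)/2⌋ = 112
G: ⌊(115+187)/2⌋ = 151
B: ⌊(130+139)/2⌋ = 134
= RGB(112, 151, 134)


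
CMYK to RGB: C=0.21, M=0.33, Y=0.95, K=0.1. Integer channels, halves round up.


R = 255 × (1-C) × (1-K) = 255 × 0.79 × 0.90 = 181.305 → 181
G = 255 × (1-M) × (1-K) = 255 × 0.67 × 0.90 = 153.765 → 154
B = 255 × (1-Y) × (1-K) = 255 × 0.05 × 0.90 = 11.475 → 11
= RGB(181, 154, 11)


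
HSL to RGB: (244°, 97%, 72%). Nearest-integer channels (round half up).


H=244°, S=0.97, L=0.72
C = (1-|2L-1|)×S = (1-|0.44|)×0.97 = 0.5432
H' = H/60 = 244/60 ≈ 4.0667; X = C×(1-|H' mod 2 - 1|) ≈ 0.0362
m = L - C/2 = 0.72 - 0.2716 = 0.4484
Sector ⌊H'⌋ = 4 → (R',G',B') = (≈0.0362, 0.0, 0.5432)
RGB = ((R'+m)×255, (G'+m)×255, (B'+m)×255) = (123.5764, 114.342, 252.858)
Round half up → RGB(124, 114, 253)


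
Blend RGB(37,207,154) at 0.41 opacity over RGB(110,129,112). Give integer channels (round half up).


C = α×F + (1-α)×B, with 1-α = 0.59
R: 0.41×37 + 0.59×110 = 15.17 + 64.90 = 80.07 → 80
G: 0.41×207 + 0.59×129 = 84.87 + 76.11 = 160.98 → 161
B: 0.41×154 + 0.59×112 = 63.14 + 66.08 = 129.22 → 129
= RGB(80, 161, 129)


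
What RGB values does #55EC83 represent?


55 → 85 (R)
EC → 236 (G)
83 → 131 (B)
= RGB(85, 236, 131)


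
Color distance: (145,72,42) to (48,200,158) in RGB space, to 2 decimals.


d = √[(R₁-R₂)² + (G₁-G₂)² + (B₁-B₂)²]
d = √[(145-48)² + (72-200)² + (42-158)²]
d = √[9409 + 16384 + 13456]
d = √39249
d ≈ 198.11


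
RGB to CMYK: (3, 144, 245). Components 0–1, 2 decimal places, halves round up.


R'=3/255≈0.0118, G'=144/255≈0.5647, B'=245/255≈0.9608
K = 1 - max(R',G',B') = 1 - 245/255 = 10/255 = 0.03921… → 0.04
(1-R'-K)/(1-K) simplifies to (max-R)/max with max = 245:
C = (245-3)/245 = 242/245 = 0.98775… → 0.99
M = (245-144)/245 = 101/245 = 0.41224… → 0.41
Y = (245-245)/245 = 0/245 = 0 → 0.00
= CMYK(0.99, 0.41, 0.00, 0.04)


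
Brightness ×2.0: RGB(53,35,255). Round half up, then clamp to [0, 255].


Multiply each channel by 2.0, round half up, clamp to [0, 255]
R: 53×2.0 = 106
G: 35×2.0 = 70
B: 255×2.0 = 510 → clamp → 255
= RGB(106, 70, 255)


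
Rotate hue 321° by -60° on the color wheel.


New hue = (H + rotation) mod 360
New hue = (321 -60) mod 360
= 261 mod 360
= 261°


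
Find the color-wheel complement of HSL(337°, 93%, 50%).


Complement = opposite side of color wheel = hue + 180°
H' = (337 + 180) mod 360 = 157°
S and L unchanged.
= HSL(157°, 93%, 50%)


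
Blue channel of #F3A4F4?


Color: #F3A4F4
R = F3 = 243
G = A4 = 164
B = F4 = 244
Blue = 244


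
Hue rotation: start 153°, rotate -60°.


New hue = (H + rotation) mod 360
New hue = (153 -60) mod 360
= 93 mod 360
= 93°


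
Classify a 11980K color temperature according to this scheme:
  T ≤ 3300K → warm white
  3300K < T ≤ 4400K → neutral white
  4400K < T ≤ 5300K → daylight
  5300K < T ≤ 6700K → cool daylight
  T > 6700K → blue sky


Temperature: 11980K
11980K > 6700K → blue sky
Classification: blue sky


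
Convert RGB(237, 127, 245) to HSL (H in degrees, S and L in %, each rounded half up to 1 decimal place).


Normalize: R'=237/255≈0.9294, G'=127/255≈0.4980, B'=245/255≈0.9608
Max=245/255, Min=127/255, Δ=Max-Min=118/255
L = (Max+Min)/2 = (245+127)/510 = 372/510 = 0.72941… → L = 72.9%
L > 0.5 → S = Δ/(2-Max-Min) = 118/(510-245-127) = 118/138 = 0.85507… → S = 85.5%
(the 1/255 factors cancel in S and H, so raw channel differences can be used)
Max is B' → H = 60 × ((R-G)/Δ + 4) = 60 × ((237-127)/118 + 4)
  110/118 + 4 = 0.9322… + 4 = 4.9322…
  H = 60 × 4.9322… = 295.932…° → H = 295.9°
= HSL(295.9°, 85.5%, 72.9%)


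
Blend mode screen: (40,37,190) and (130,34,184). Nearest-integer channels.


Screen: C = 255 - (255-A)×(255-B)/255, rounded to nearest integer
R: 255 - (255-40)×(255-130)/255 = 255 - 26875/255 ≈ 255 - 105.392 = 149.608 → 150
G: 255 - (255-37)×(255-34)/255 = 255 - 48178/255 ≈ 255 - 188.933 = 66.067 → 66
B: 255 - (255-190)×(255-184)/255 = 255 - 4615/255 ≈ 255 - 18.098 = 236.902 → 237
= RGB(150, 66, 237)


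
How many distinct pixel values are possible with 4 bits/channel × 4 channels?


Total bits = 4 bits/channel × 4 channels = 16 bits
Distinct pixel values = 2^16
= 65,536 pixel values


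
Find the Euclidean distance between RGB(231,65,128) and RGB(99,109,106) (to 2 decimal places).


d = √[(R₁-R₂)² + (G₁-G₂)² + (B₁-B₂)²]
d = √[(231-99)² + (65-109)² + (128-106)²]
d = √[17424 + 1936 + 484]
d = √19844
d ≈ 140.87


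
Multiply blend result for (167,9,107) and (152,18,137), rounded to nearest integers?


Multiply: C = A×B/255, rounded to nearest integer
R: 167×152/255 = 25384/255 ≈ 99.545 → 100
G: 9×18/255 = 162/255 ≈ 0.635 → 1
B: 107×137/255 = 14659/255 ≈ 57.486 → 57
= RGB(100, 1, 57)


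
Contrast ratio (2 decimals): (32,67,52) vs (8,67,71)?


Linearize each sRGB channel c=v/255: c/12.92 if c ≤ 0.04045 else ((c+0.055)/1.055)^2.4
L = 0.2126×R_lin + 0.7152×G_lin + 0.0722×B_lin
Color 1 (32,67,52):
  R=32: 32/255≈0.1255 > 0.04045 → ((0.1255+0.055)/1.055)^2.4 ≈ 0.01444
  G=67: 67/255≈0.2627 > 0.04045 → ((0.2627+0.055)/1.055)^2.4 ≈ 0.05613
  B=52: 52/255≈0.2039 > 0.04045 → ((0.2039+0.055)/1.055)^2.4 ≈ 0.03434
  L1 = 0.2126×0.01444 + 0.7152×0.05613 + 0.0722×0.03434 ≈ 0.04569
Color 2 (8,67,71):
  R=8: 8/255≈0.0314 ≤ 0.04045 → 0.0314/12.92 ≈ 0.00243
  G=67: 67/255≈0.2627 > 0.04045 → ((0.2627+0.055)/1.055)^2.4 ≈ 0.05613
  B=71: 71/255≈0.2784 > 0.04045 → ((0.2784+0.055)/1.055)^2.4 ≈ 0.06301
  L2 = 0.2126×0.00243 + 0.7152×0.05613 + 0.0722×0.06301 ≈ 0.04521
Lighter = 0.04569, Darker = 0.04521
Ratio = (L_lighter + 0.05) / (L_darker + 0.05)
Ratio = (0.04569 + 0.05) / (0.04521 + 0.05) = 0.09569 / 0.09521 ≈ 1.0051
Ratio ≈ 1.01:1


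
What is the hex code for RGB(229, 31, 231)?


R = 229 → E5 (hex)
G = 31 → 1F (hex)
B = 231 → E7 (hex)
Hex = #E51FE7


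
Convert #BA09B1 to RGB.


BA → 186 (R)
09 → 9 (G)
B1 → 177 (B)
= RGB(186, 9, 177)


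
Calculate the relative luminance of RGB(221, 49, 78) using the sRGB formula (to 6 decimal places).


Linearize each channel (sRGB transfer function): c = v/255; c_lin = c/12.92 if c ≤ 0.04045, else ((c+0.055)/1.055)^2.4
  R: 221/255 ≈ 0.866667 > 0.04045 → ((0.866667+0.055)/1.055)^2.4 ≈ 0.723055
  G: 49/255 ≈ 0.192157 > 0.04045 → ((0.192157+0.055)/1.055)^2.4 ≈ 0.030713
  B: 78/255 ≈ 0.305882 > 0.04045 → ((0.305882+0.055)/1.055)^2.4 ≈ 0.076185
R_lin = 0.723055, G_lin = 0.030713, B_lin = 0.076185
L = 0.2126×R + 0.7152×G + 0.0722×B
L = 0.2126×0.723055 + 0.7152×0.030713 + 0.0722×0.076185
L ≈ 0.181188


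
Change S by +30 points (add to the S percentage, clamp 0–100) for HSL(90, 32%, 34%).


Original S = 32%
Adjustment = +30 percentage points
New S = 32 + (30) = 62
Clamp to [0, 100] → 62
= HSL(90°, 62%, 34%)


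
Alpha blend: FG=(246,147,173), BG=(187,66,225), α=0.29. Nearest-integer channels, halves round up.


C = α×F + (1-α)×B, with 1-α = 0.71
R: 0.29×246 + 0.71×187 = 71.34 + 132.77 = 204.11 → 204
G: 0.29×147 + 0.71×66 = 42.63 + 46.86 = 89.49 → 89
B: 0.29×173 + 0.71×225 = 50.17 + 159.75 = 209.92 → 210
= RGB(204, 89, 210)


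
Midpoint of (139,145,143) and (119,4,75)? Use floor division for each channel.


Midpoint: each channel = ⌊(C₁+C₂)/2⌋
R: ⌊(139+119)/2⌋ = 129
G: ⌊(145+4)/2⌋ = 74
B: ⌊(143+75)/2⌋ = 109
= RGB(129, 74, 109)


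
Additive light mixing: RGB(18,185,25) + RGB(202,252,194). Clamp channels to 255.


Additive: each channel = min(255, C₁+C₂)
R: 18+202 = 220 → 220
G: 185+252 = 437 → 255
B: 25+194 = 219 → 219
= RGB(220, 255, 219)


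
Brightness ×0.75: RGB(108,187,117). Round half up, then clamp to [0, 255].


Multiply each channel by 0.75, round half up, clamp to [0, 255]
R: 108×0.75 = 81
G: 187×0.75 = 140.25 → round → 140
B: 117×0.75 = 87.75 → round → 88
= RGB(81, 140, 88)


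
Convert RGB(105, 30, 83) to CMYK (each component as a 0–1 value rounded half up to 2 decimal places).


R'=105/255≈0.4118, G'=30/255≈0.1176, B'=83/255≈0.3255
K = 1 - max(R',G',B') = 1 - 105/255 = 150/255 = 0.58823… → 0.59
(1-R'-K)/(1-K) simplifies to (max-R)/max with max = 105:
C = (105-105)/105 = 0/105 = 0 → 0.00
M = (105-30)/105 = 75/105 = 0.71428… → 0.71
Y = (105-83)/105 = 22/105 = 0.20952… → 0.21
= CMYK(0.00, 0.71, 0.21, 0.59)


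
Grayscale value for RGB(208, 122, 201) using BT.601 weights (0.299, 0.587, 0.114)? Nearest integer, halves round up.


Gray = 0.299×R + 0.587×G + 0.114×B
Gray = 0.299×208 + 0.587×122 + 0.114×201
Gray = 62.192 + 71.614 + 22.914
Gray = 156.720 → round half up → 157
Gray = 157


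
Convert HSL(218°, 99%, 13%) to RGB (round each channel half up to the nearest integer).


H=218°, S=0.99, L=0.13
C = (1-|2L-1|)×S = (1-|-0.74|)×0.99 = 0.2574
H' = H/60 = 218/60 ≈ 3.6333; X = C×(1-|H' mod 2 - 1|) = 0.09438
m = L - C/2 = 0.13 - 0.1287 = 0.0013
Sector ⌊H'⌋ = 3 → (R',G',B') = (0.0, 0.09438, 0.2574)
RGB = ((R'+m)×255, (G'+m)×255, (B'+m)×255) = (0.3315, 24.3984, 65.9685)
Round half up → RGB(0, 24, 66)


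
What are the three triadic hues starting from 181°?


Triadic: equally spaced at 120° intervals
H1 = 181°
H2 = (181 + 120) mod 360 = 301°
H3 = (181 + 240) mod 360 = 61°
Triadic = 181°, 301°, 61°


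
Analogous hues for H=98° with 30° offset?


Base hue: 98°
Left analog: (98 - 30) mod 360 = 68°
Right analog: (98 + 30) mod 360 = 128°
Analogous hues = 68° and 128°


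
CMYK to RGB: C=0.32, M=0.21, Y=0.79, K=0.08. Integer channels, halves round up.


R = 255 × (1-C) × (1-K) = 255 × 0.68 × 0.92 = 159.528 → 160
G = 255 × (1-M) × (1-K) = 255 × 0.79 × 0.92 = 185.334 → 185
B = 255 × (1-Y) × (1-K) = 255 × 0.21 × 0.92 = 49.266 → 49
= RGB(160, 185, 49)


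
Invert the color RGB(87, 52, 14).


Invert: (255-R, 255-G, 255-B)
R: 255-87 = 168
G: 255-52 = 203
B: 255-14 = 241
= RGB(168, 203, 241)


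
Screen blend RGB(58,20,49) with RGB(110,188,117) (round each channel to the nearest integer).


Screen: C = 255 - (255-A)×(255-B)/255, rounded to nearest integer
R: 255 - (255-58)×(255-110)/255 = 255 - 28565/255 ≈ 255 - 112.020 = 142.980 → 143
G: 255 - (255-20)×(255-188)/255 = 255 - 15745/255 ≈ 255 - 61.745 = 193.255 → 193
B: 255 - (255-49)×(255-117)/255 = 255 - 28428/255 ≈ 255 - 111.482 = 143.518 → 144
= RGB(143, 193, 144)


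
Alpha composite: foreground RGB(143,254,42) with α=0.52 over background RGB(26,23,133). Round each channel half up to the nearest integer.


C = α×F + (1-α)×B, with 1-α = 0.48
R: 0.52×143 + 0.48×26 = 74.36 + 12.48 = 86.84 → 87
G: 0.52×254 + 0.48×23 = 132.08 + 11.04 = 143.12 → 143
B: 0.52×42 + 0.48×133 = 21.84 + 63.84 = 85.68 → 86
= RGB(87, 143, 86)


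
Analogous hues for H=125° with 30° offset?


Base hue: 125°
Left analog: (125 - 30) mod 360 = 95°
Right analog: (125 + 30) mod 360 = 155°
Analogous hues = 95° and 155°


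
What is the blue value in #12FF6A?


Color: #12FF6A
R = 12 = 18
G = FF = 255
B = 6A = 106
Blue = 106


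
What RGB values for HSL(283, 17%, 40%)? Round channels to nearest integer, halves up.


H=283°, S=0.17, L=0.40
C = (1-|2L-1|)×S = (1-|-0.20|)×0.17 = 0.136
H' = H/60 = 283/60 ≈ 4.7167; X = C×(1-|H' mod 2 - 1|) ≈ 0.0975
m = L - C/2 = 0.40 - 0.068 = 0.332
Sector ⌊H'⌋ = 4 → (R',G',B') = (≈0.0975, 0.0, 0.136)
RGB = ((R'+m)×255, (G'+m)×255, (B'+m)×255) = (109.514, 84.66, 119.34)
Round half up → RGB(110, 85, 119)


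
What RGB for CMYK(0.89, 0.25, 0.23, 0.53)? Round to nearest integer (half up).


R = 255 × (1-C) × (1-K) = 255 × 0.11 × 0.47 = 13.1835 → 13
G = 255 × (1-M) × (1-K) = 255 × 0.75 × 0.47 = 89.8875 → 90
B = 255 × (1-Y) × (1-K) = 255 × 0.77 × 0.47 = 92.2845 → 92
= RGB(13, 90, 92)


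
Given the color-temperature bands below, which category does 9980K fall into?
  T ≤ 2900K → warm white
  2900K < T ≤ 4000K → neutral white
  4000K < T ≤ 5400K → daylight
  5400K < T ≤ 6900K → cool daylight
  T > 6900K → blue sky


Temperature: 9980K
9980K > 6900K → blue sky
Classification: blue sky


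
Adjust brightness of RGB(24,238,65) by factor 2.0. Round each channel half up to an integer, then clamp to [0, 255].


Multiply each channel by 2.0, round half up, clamp to [0, 255]
R: 24×2.0 = 48
G: 238×2.0 = 476 → clamp → 255
B: 65×2.0 = 130
= RGB(48, 255, 130)


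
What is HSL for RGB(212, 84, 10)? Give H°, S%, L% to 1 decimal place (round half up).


Normalize: R'=212/255≈0.8314, G'=84/255≈0.3294, B'=10/255≈0.0392
Max=212/255, Min=10/255, Δ=Max-Min=202/255
L = (Max+Min)/2 = (212+10)/510 = 222/510 = 0.43529… → L = 43.5%
L ≤ 0.5 → S = Δ/(Max+Min) = 202/(212+10) = 202/222 = 0.90990… → S = 91.0%
(the 1/255 factors cancel in S and H, so raw channel differences can be used)
Max is R' → H = 60 × (((G-B)/Δ) mod 6) = 60 × (((84-10)/202) mod 6)
  74/202 = 0.3663…
  H = 60 × 0.3663… = 21.980…° → H = 22.0°
= HSL(22.0°, 91.0%, 43.5%)


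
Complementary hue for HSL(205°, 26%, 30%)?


Complement = opposite side of color wheel = hue + 180°
H' = (205 + 180) mod 360 = 25°
S and L unchanged.
= HSL(25°, 26%, 30%)


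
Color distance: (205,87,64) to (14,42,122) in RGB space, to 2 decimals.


d = √[(R₁-R₂)² + (G₁-G₂)² + (B₁-B₂)²]
d = √[(205-14)² + (87-42)² + (64-122)²]
d = √[36481 + 2025 + 3364]
d = √41870
d ≈ 204.62


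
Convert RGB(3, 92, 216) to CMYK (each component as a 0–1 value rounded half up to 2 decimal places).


R'=3/255≈0.0118, G'=92/255≈0.3608, B'=216/255≈0.8471
K = 1 - max(R',G',B') = 1 - 216/255 = 39/255 = 0.15294… → 0.15
(1-R'-K)/(1-K) simplifies to (max-R)/max with max = 216:
C = (216-3)/216 = 213/216 = 0.98611… → 0.99
M = (216-92)/216 = 124/216 = 0.57407… → 0.57
Y = (216-216)/216 = 0/216 = 0 → 0.00
= CMYK(0.99, 0.57, 0.00, 0.15)


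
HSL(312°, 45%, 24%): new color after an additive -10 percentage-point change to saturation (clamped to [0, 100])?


Original S = 45%
Adjustment = -10 percentage points
New S = 45 + (-10) = 35
Clamp to [0, 100] → 35
= HSL(312°, 35%, 24%)


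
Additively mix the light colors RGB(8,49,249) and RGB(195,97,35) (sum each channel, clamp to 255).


Additive: each channel = min(255, C₁+C₂)
R: 8+195 = 203 → 203
G: 49+97 = 146 → 146
B: 249+35 = 284 → 255
= RGB(203, 146, 255)


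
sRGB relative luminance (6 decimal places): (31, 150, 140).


Linearize each channel (sRGB transfer function): c = v/255; c_lin = c/12.92 if c ≤ 0.04045, else ((c+0.055)/1.055)^2.4
  R: 31/255 ≈ 0.121569 > 0.04045 → ((0.121569+0.055)/1.055)^2.4 ≈ 0.013702
  G: 150/255 ≈ 0.588235 > 0.04045 → ((0.588235+0.055)/1.055)^2.4 ≈ 0.304987
  B: 140/255 ≈ 0.549020 > 0.04045 → ((0.549020+0.055)/1.055)^2.4 ≈ 0.262251
R_lin = 0.013702, G_lin = 0.304987, B_lin = 0.262251
L = 0.2126×R + 0.7152×G + 0.0722×B
L = 0.2126×0.013702 + 0.7152×0.304987 + 0.0722×0.262251
L ≈ 0.239974


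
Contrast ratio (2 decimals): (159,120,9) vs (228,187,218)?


Linearize each sRGB channel c=v/255: c/12.92 if c ≤ 0.04045 else ((c+0.055)/1.055)^2.4
L = 0.2126×R_lin + 0.7152×G_lin + 0.0722×B_lin
Color 1 (159,120,9):
  R=159: 159/255≈0.6235 > 0.04045 → ((0.6235+0.055)/1.055)^2.4 ≈ 0.34670
  G=120: 120/255≈0.4706 > 0.04045 → ((0.4706+0.055)/1.055)^2.4 ≈ 0.18782
  B=9: 9/255≈0.0353 ≤ 0.04045 → 0.0353/12.92 ≈ 0.00273
  L1 = 0.2126×0.34670 + 0.7152×0.18782 + 0.0722×0.00273 ≈ 0.20824
Color 2 (228,187,218):
  R=228: 228/255≈0.8941 > 0.04045 → ((0.8941+0.055)/1.055)^2.4 ≈ 0.77582
  G=187: 187/255≈0.7333 > 0.04045 → ((0.7333+0.055)/1.055)^2.4 ≈ 0.49693
  B=218: 218/255≈0.8549 > 0.04045 → ((0.8549+0.055)/1.055)^2.4 ≈ 0.70110
  L2 = 0.2126×0.77582 + 0.7152×0.49693 + 0.0722×0.70110 ≈ 0.57097
Lighter = 0.57097, Darker = 0.20824
Ratio = (L_lighter + 0.05) / (L_darker + 0.05)
Ratio = (0.57097 + 0.05) / (0.20824 + 0.05) = 0.62097 / 0.25824 ≈ 2.4046
Ratio ≈ 2.40:1


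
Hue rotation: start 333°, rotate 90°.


New hue = (H + rotation) mod 360
New hue = (333 + 90) mod 360
= 423 mod 360
= 63°


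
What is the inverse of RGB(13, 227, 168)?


Invert: (255-R, 255-G, 255-B)
R: 255-13 = 242
G: 255-227 = 28
B: 255-168 = 87
= RGB(242, 28, 87)


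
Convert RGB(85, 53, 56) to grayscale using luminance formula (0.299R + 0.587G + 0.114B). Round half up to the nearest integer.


Gray = 0.299×R + 0.587×G + 0.114×B
Gray = 0.299×85 + 0.587×53 + 0.114×56
Gray = 25.415 + 31.111 + 6.384
Gray = 62.910 → round half up → 63
Gray = 63


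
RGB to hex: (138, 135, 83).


R = 138 → 8A (hex)
G = 135 → 87 (hex)
B = 83 → 53 (hex)
Hex = #8A8753


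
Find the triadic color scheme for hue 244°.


Triadic: equally spaced at 120° intervals
H1 = 244°
H2 = (244 + 120) mod 360 = 4°
H3 = (244 + 240) mod 360 = 124°
Triadic = 244°, 4°, 124°


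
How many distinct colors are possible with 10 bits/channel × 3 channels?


Total bits = 10 bits/channel × 3 channels = 30 bits
Distinct colors = 2^30
= 1,073,741,824 colors


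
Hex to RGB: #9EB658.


9E → 158 (R)
B6 → 182 (G)
58 → 88 (B)
= RGB(158, 182, 88)


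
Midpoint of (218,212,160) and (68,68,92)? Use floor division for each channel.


Midpoint: each channel = ⌊(C₁+C₂)/2⌋
R: ⌊(218+68)/2⌋ = 143
G: ⌊(212+68)/2⌋ = 140
B: ⌊(160+92)/2⌋ = 126
= RGB(143, 140, 126)


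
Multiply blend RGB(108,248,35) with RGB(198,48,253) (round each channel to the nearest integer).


Multiply: C = A×B/255, rounded to nearest integer
R: 108×198/255 = 21384/255 ≈ 83.859 → 84
G: 248×48/255 = 11904/255 ≈ 46.682 → 47
B: 35×253/255 = 8855/255 ≈ 34.725 → 35
= RGB(84, 47, 35)


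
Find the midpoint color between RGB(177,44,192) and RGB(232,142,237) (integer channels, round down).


Midpoint: each channel = ⌊(C₁+C₂)/2⌋
R: ⌊(177+232)/2⌋ = 204
G: ⌊(44+142)/2⌋ = 93
B: ⌊(192+237)/2⌋ = 214
= RGB(204, 93, 214)


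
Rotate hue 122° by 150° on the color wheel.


New hue = (H + rotation) mod 360
New hue = (122 + 150) mod 360
= 272 mod 360
= 272°


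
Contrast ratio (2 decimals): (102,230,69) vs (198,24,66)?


Linearize each sRGB channel c=v/255: c/12.92 if c ≤ 0.04045 else ((c+0.055)/1.055)^2.4
L = 0.2126×R_lin + 0.7152×G_lin + 0.0722×B_lin
Color 1 (102,230,69):
  R=102: 102/255≈0.4000 > 0.04045 → ((0.4000+0.055)/1.055)^2.4 ≈ 0.13287
  G=230: 230/255≈0.9020 > 0.04045 → ((0.9020+0.055)/1.055)^2.4 ≈ 0.79130
  B=69: 69/255≈0.2706 > 0.04045 → ((0.2706+0.055)/1.055)^2.4 ≈ 0.05951
  L1 = 0.2126×0.13287 + 0.7152×0.79130 + 0.0722×0.05951 ≈ 0.59848
Color 2 (198,24,66):
  R=198: 198/255≈0.7765 > 0.04045 → ((0.7765+0.055)/1.055)^2.4 ≈ 0.56471
  G=24: 24/255≈0.0941 > 0.04045 → ((0.0941+0.055)/1.055)^2.4 ≈ 0.00913
  B=66: 66/255≈0.2588 > 0.04045 → ((0.2588+0.055)/1.055)^2.4 ≈ 0.05448
  L2 = 0.2126×0.56471 + 0.7152×0.00913 + 0.0722×0.05448 ≈ 0.13052
Lighter = 0.59848, Darker = 0.13052
Ratio = (L_lighter + 0.05) / (L_darker + 0.05)
Ratio = (0.59848 + 0.05) / (0.13052 + 0.05) = 0.64848 / 0.18052 ≈ 3.5922
Ratio ≈ 3.59:1


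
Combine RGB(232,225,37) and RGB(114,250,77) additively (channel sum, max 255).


Additive: each channel = min(255, C₁+C₂)
R: 232+114 = 346 → 255
G: 225+250 = 475 → 255
B: 37+77 = 114 → 114
= RGB(255, 255, 114)


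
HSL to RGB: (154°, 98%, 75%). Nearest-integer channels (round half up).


H=154°, S=0.98, L=0.75
C = (1-|2L-1|)×S = (1-|0.50|)×0.98 = 0.49
H' = H/60 = 154/60 ≈ 2.5667; X = C×(1-|H' mod 2 - 1|) ≈ 0.2777
m = L - C/2 = 0.75 - 0.245 = 0.505
Sector ⌊H'⌋ = 2 → (R',G',B') = (0.0, 0.49, ≈0.2777)
RGB = ((R'+m)×255, (G'+m)×255, (B'+m)×255) = (128.775, 253.725, 199.58)
Round half up → RGB(129, 254, 200)


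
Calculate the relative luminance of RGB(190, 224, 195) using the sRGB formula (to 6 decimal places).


Linearize each channel (sRGB transfer function): c = v/255; c_lin = c/12.92 if c ≤ 0.04045, else ((c+0.055)/1.055)^2.4
  R: 190/255 ≈ 0.745098 > 0.04045 → ((0.745098+0.055)/1.055)^2.4 ≈ 0.514918
  G: 224/255 ≈ 0.878431 > 0.04045 → ((0.878431+0.055)/1.055)^2.4 ≈ 0.745404
  B: 195/255 ≈ 0.764706 > 0.04045 → ((0.764706+0.055)/1.055)^2.4 ≈ 0.545724
R_lin = 0.514918, G_lin = 0.745404, B_lin = 0.545724
L = 0.2126×R + 0.7152×G + 0.0722×B
L = 0.2126×0.514918 + 0.7152×0.745404 + 0.0722×0.545724
L ≈ 0.681986


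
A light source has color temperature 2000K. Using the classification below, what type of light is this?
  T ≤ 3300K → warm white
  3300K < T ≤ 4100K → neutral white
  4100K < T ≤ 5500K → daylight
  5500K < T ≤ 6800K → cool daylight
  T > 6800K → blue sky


Temperature: 2000K
2000K ≤ 3300K → warm white
Classification: warm white


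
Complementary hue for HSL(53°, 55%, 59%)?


Complement = opposite side of color wheel = hue + 180°
H' = (53 + 180) mod 360 = 233°
S and L unchanged.
= HSL(233°, 55%, 59%)


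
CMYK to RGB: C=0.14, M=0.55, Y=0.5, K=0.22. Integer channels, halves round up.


R = 255 × (1-C) × (1-K) = 255 × 0.86 × 0.78 = 171.054 → 171
G = 255 × (1-M) × (1-K) = 255 × 0.45 × 0.78 = 89.505 → 90
B = 255 × (1-Y) × (1-K) = 255 × 0.50 × 0.78 = 99.45 → 99
= RGB(171, 90, 99)


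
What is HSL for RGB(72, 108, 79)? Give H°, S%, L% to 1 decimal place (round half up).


Normalize: R'=72/255≈0.2824, G'=108/255≈0.4235, B'=79/255≈0.3098
Max=108/255, Min=72/255, Δ=Max-Min=36/255
L = (Max+Min)/2 = (108+72)/510 = 180/510 = 0.35294… → L = 35.3%
L ≤ 0.5 → S = Δ/(Max+Min) = 36/(108+72) = 36/180 = 0.2 → S = 20.0%
(the 1/255 factors cancel in S and H, so raw channel differences can be used)
Max is G' → H = 60 × ((B-R)/Δ + 2) = 60 × ((79-72)/36 + 2)
  7/36 + 2 = 0.1944… + 2 = 2.1944…
  H = 60 × 2.1944… = 131.666…° → H = 131.7°
= HSL(131.7°, 20.0%, 35.3%)


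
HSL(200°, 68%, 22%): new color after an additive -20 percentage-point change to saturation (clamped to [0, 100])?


Original S = 68%
Adjustment = -20 percentage points
New S = 68 + (-20) = 48
Clamp to [0, 100] → 48
= HSL(200°, 48%, 22%)


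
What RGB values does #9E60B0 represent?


9E → 158 (R)
60 → 96 (G)
B0 → 176 (B)
= RGB(158, 96, 176)


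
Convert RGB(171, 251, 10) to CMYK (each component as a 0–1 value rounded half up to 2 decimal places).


R'=171/255≈0.6706, G'=251/255≈0.9843, B'=10/255≈0.0392
K = 1 - max(R',G',B') = 1 - 251/255 = 4/255 = 0.01568… → 0.02
(1-R'-K)/(1-K) simplifies to (max-R)/max with max = 251:
C = (251-171)/251 = 80/251 = 0.31872… → 0.32
M = (251-251)/251 = 0/251 = 0 → 0.00
Y = (251-10)/251 = 241/251 = 0.96015… → 0.96
= CMYK(0.32, 0.00, 0.96, 0.02)


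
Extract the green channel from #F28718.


Color: #F28718
R = F2 = 242
G = 87 = 135
B = 18 = 24
Green = 135


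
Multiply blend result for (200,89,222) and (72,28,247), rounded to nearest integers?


Multiply: C = A×B/255, rounded to nearest integer
R: 200×72/255 = 14400/255 ≈ 56.471 → 56
G: 89×28/255 = 2492/255 ≈ 9.773 → 10
B: 222×247/255 = 54834/255 ≈ 215.035 → 215
= RGB(56, 10, 215)


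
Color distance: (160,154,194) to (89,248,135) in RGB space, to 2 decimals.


d = √[(R₁-R₂)² + (G₁-G₂)² + (B₁-B₂)²]
d = √[(160-89)² + (154-248)² + (194-135)²]
d = √[5041 + 8836 + 3481]
d = √17358
d ≈ 131.75


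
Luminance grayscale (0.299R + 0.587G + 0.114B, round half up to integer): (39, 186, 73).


Gray = 0.299×R + 0.587×G + 0.114×B
Gray = 0.299×39 + 0.587×186 + 0.114×73
Gray = 11.661 + 109.182 + 8.322
Gray = 129.165 → round half up → 129
Gray = 129


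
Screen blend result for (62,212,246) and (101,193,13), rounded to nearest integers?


Screen: C = 255 - (255-A)×(255-B)/255, rounded to nearest integer
R: 255 - (255-62)×(255-101)/255 = 255 - 29722/255 ≈ 255 - 116.557 = 138.443 → 138
G: 255 - (255-212)×(255-193)/255 = 255 - 2666/255 ≈ 255 - 10.455 = 244.545 → 245
B: 255 - (255-246)×(255-13)/255 = 255 - 2178/255 ≈ 255 - 8.541 = 246.459 → 246
= RGB(138, 245, 246)


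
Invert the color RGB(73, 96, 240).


Invert: (255-R, 255-G, 255-B)
R: 255-73 = 182
G: 255-96 = 159
B: 255-240 = 15
= RGB(182, 159, 15)


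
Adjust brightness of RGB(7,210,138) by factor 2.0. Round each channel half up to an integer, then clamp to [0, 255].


Multiply each channel by 2.0, round half up, clamp to [0, 255]
R: 7×2.0 = 14
G: 210×2.0 = 420 → clamp → 255
B: 138×2.0 = 276 → clamp → 255
= RGB(14, 255, 255)


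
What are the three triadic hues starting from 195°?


Triadic: equally spaced at 120° intervals
H1 = 195°
H2 = (195 + 120) mod 360 = 315°
H3 = (195 + 240) mod 360 = 75°
Triadic = 195°, 315°, 75°


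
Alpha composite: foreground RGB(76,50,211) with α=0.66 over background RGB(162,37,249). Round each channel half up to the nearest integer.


C = α×F + (1-α)×B, with 1-α = 0.34
R: 0.66×76 + 0.34×162 = 50.16 + 55.08 = 105.24 → 105
G: 0.66×50 + 0.34×37 = 33.00 + 12.58 = 45.58 → 46
B: 0.66×211 + 0.34×249 = 139.26 + 84.66 = 223.92 → 224
= RGB(105, 46, 224)


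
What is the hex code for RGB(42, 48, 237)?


R = 42 → 2A (hex)
G = 48 → 30 (hex)
B = 237 → ED (hex)
Hex = #2A30ED


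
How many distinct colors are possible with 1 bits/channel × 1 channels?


Total bits = 1 bits/channel × 1 channels = 1 bits
Distinct colors = 2^1
= 2 colors


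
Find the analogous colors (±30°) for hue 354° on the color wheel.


Base hue: 354°
Left analog: (354 - 30) mod 360 = 324°
Right analog: (354 + 30) mod 360 = 24°
Analogous hues = 324° and 24°


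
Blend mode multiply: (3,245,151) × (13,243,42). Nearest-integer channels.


Multiply: C = A×B/255, rounded to nearest integer
R: 3×13/255 = 39/255 ≈ 0.153 → 0
G: 245×243/255 = 59535/255 ≈ 233.471 → 233
B: 151×42/255 = 6342/255 ≈ 24.871 → 25
= RGB(0, 233, 25)


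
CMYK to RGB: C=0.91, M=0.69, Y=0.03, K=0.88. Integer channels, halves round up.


R = 255 × (1-C) × (1-K) = 255 × 0.09 × 0.12 = 2.754 → 3
G = 255 × (1-M) × (1-K) = 255 × 0.31 × 0.12 = 9.486 → 9
B = 255 × (1-Y) × (1-K) = 255 × 0.97 × 0.12 = 29.682 → 30
= RGB(3, 9, 30)


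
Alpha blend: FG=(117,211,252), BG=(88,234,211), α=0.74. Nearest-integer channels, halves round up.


C = α×F + (1-α)×B, with 1-α = 0.26
R: 0.74×117 + 0.26×88 = 86.58 + 22.88 = 109.46 → 109
G: 0.74×211 + 0.26×234 = 156.14 + 60.84 = 216.98 → 217
B: 0.74×252 + 0.26×211 = 186.48 + 54.86 = 241.34 → 241
= RGB(109, 217, 241)


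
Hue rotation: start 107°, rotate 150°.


New hue = (H + rotation) mod 360
New hue = (107 + 150) mod 360
= 257 mod 360
= 257°


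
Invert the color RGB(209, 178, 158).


Invert: (255-R, 255-G, 255-B)
R: 255-209 = 46
G: 255-178 = 77
B: 255-158 = 97
= RGB(46, 77, 97)


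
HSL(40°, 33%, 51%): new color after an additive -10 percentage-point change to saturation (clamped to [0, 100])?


Original S = 33%
Adjustment = -10 percentage points
New S = 33 + (-10) = 23
Clamp to [0, 100] → 23
= HSL(40°, 23%, 51%)


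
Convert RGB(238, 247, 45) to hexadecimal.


R = 238 → EE (hex)
G = 247 → F7 (hex)
B = 45 → 2D (hex)
Hex = #EEF72D


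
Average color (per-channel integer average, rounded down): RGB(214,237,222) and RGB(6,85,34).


Midpoint: each channel = ⌊(C₁+C₂)/2⌋
R: ⌊(214+6)/2⌋ = 110
G: ⌊(237+85)/2⌋ = 161
B: ⌊(222+34)/2⌋ = 128
= RGB(110, 161, 128)


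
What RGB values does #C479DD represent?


C4 → 196 (R)
79 → 121 (G)
DD → 221 (B)
= RGB(196, 121, 221)


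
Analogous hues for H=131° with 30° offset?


Base hue: 131°
Left analog: (131 - 30) mod 360 = 101°
Right analog: (131 + 30) mod 360 = 161°
Analogous hues = 101° and 161°


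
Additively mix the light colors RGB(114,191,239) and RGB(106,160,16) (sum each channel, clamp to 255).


Additive: each channel = min(255, C₁+C₂)
R: 114+106 = 220 → 220
G: 191+160 = 351 → 255
B: 239+16 = 255 → 255
= RGB(220, 255, 255)


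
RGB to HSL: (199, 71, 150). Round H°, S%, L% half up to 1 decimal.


Normalize: R'=199/255≈0.7804, G'=71/255≈0.2784, B'=150/255≈0.5882
Max=199/255, Min=71/255, Δ=Max-Min=128/255
L = (Max+Min)/2 = (199+71)/510 = 270/510 = 0.52941… → L = 52.9%
L > 0.5 → S = Δ/(2-Max-Min) = 128/(510-199-71) = 128/240 = 0.53333… → S = 53.3%
(the 1/255 factors cancel in S and H, so raw channel differences can be used)
Max is R' → H = 60 × (((G-B)/Δ) mod 6) = 60 × (((71-150)/128) mod 6)
  (-79)/128 = -0.6171…; negative, so add 6 → 5.3828…
  H = 60 × 5.3828… = 322.968…° → H = 323.0°
= HSL(323.0°, 53.3%, 52.9%)


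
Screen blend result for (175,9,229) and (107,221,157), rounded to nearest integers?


Screen: C = 255 - (255-A)×(255-B)/255, rounded to nearest integer
R: 255 - (255-175)×(255-107)/255 = 255 - 11840/255 ≈ 255 - 46.431 = 208.569 → 209
G: 255 - (255-9)×(255-221)/255 = 255 - 8364/255 ≈ 255 - 32.800 = 222.200 → 222
B: 255 - (255-229)×(255-157)/255 = 255 - 2548/255 ≈ 255 - 9.992 = 245.008 → 245
= RGB(209, 222, 245)
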